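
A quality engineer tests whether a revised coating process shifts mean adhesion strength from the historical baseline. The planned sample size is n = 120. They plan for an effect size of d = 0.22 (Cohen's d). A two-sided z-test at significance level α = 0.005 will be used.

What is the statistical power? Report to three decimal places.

Power ≈ 0.346

Noncentrality parameter: δ = d·√n = 0.22 × √120 = 2.4100
Critical value for a two-sided test at α = 0.005: z_{α/2} = 2.807.
Power = Φ(δ − 2.807) + Φ(−δ − 2.807) = Φ(-0.397) + Φ(-5.217) = 0.3457 + 0.0000 = 0.3457.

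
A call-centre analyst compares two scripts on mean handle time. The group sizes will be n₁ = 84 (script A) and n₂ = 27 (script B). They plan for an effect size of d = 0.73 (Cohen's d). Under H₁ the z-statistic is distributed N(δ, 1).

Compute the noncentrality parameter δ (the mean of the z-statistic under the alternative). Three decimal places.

The noncentrality parameter scales effect size by the design's sample-size factor: δ = d / √(1/n₁ + 1/n₂) = 0.73 / √(1/84 + 1/27) = 3.2998

δ ≈ 3.300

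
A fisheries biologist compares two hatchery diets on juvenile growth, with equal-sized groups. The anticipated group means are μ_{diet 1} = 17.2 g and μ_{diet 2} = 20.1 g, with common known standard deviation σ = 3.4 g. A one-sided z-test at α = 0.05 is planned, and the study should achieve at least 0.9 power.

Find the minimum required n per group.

Standardized effect: d = |μ_{diet 1} − μ_{diet 2}| / σ = |17.2 − 20.1| / 3.4 = 0.8529
For power 0.9 need Φ(δ − z_{0.05}) = 0.9, so δ = z_{0.05} + z_{0.10} = 1.645 + 1.282 = 2.926.
δ = d·√(n/2) ⇒ n = 2(δ/d)² = 2 × (2.926 / 0.8529)² = 23.54.
Rounding up, n = 24 per group.

n = 24 per group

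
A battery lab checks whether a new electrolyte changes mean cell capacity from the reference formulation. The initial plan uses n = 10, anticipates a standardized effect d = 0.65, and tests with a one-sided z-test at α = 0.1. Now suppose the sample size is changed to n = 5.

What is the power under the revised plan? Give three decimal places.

Power ≈ 0.568

With n = 5: δ = d·√n = 0.65 × √5 = 1.4534. Critical value z_{0.1} = 1.282.
Revised power = Φ(δ − 1.282) = Φ(0.172) = 0.5682.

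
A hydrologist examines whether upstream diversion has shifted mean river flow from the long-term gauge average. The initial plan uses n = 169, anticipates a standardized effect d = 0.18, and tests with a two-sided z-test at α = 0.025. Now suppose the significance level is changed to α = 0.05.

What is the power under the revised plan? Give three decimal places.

Power ≈ 0.648

δ = d·√n = 0.18 × √169 = 2.3400 (unchanged). New critical value: z_{0.025} = 1.960.
Revised power = Φ(δ − 1.960) + Φ(−δ − 1.960) = Φ(0.380) + Φ(-4.300) = 0.6480 + 0.0000 = 0.6480.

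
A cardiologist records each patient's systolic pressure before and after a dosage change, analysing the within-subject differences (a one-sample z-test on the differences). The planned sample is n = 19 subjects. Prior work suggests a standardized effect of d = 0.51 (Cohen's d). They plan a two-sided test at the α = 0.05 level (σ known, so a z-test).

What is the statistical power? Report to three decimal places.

Noncentrality parameter: δ = d·√n = 0.51 × √19 = 2.2230
Two-sided α = 0.05 → critical value z_{0.025} = 1.960.
Power = Φ(δ − 1.960) + Φ(−δ − 1.960) = Φ(0.263) + Φ(-4.183) = 0.6038 + 0.0000 = 0.6038.

Power ≈ 0.604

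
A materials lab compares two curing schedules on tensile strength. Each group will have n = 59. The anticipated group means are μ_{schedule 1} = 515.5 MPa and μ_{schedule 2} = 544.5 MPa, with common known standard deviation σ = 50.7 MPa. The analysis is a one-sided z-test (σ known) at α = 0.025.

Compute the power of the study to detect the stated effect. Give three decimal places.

Standardized effect: d = |μ_{schedule 1} − μ_{schedule 2}| / σ = |515.5 − 544.5| / 50.7 = 0.5720
Noncentrality parameter: δ = d·√(n/2) = 0.5720 × √(59/2) = 3.1067
Critical value for a one-sided test at α = 0.025: z_α = 1.960.
Power = Φ(δ − 1.960) = Φ(1.147) = 0.8743.

Power ≈ 0.874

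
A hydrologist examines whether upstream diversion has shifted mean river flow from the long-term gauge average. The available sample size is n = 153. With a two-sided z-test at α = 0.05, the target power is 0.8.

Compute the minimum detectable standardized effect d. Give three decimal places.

Need Φ(δ − 1.960) = 0.8, so δ = 1.960 + 0.842 = 2.802.
(Lower-tail contribution to power is negligible for δ > 0.)
δ = d·√n ⇒ d = δ/√n = 2.802/√153 = 0.2265.

d ≈ 0.226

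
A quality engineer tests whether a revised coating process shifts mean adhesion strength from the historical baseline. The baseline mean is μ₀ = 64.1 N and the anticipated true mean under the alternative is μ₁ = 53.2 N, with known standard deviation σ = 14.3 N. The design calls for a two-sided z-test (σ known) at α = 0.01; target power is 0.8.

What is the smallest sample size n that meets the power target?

Standardized effect: d = |μ₁ − μ₀| / σ = |53.2 − 64.1| / 14.3 = 0.7622
Set Φ(δ − 2.576) = 0.8; then δ − 2.576 = Φ⁻¹(0.8) = 0.842, giving δ = 3.417.
(For δ > 0 the lower-tail rejection region contributes negligibly to power, so the one-term inversion is standard.)
δ = d·√n ⇒ n = (δ/d)² = (3.417 / 0.7622)² = 20.10.
Round up to the next whole unit.

n = 21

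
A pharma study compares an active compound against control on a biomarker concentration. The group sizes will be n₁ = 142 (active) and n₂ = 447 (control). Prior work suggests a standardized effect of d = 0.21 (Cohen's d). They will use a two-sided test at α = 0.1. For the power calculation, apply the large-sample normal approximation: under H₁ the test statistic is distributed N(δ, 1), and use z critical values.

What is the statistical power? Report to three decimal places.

Power ≈ 0.704

Noncentrality parameter: δ = d / √(1/n₁ + 1/n₂) = 0.21 / √(1/142 + 1/447) = 2.1800
Two-sided α = 0.1 → critical value z_{0.05} = 1.645.
Power = Φ(δ − 1.645) + Φ(−δ − 1.645) = Φ(0.535) + Φ(-3.825) = 0.7037 + 0.0001 = 0.7038.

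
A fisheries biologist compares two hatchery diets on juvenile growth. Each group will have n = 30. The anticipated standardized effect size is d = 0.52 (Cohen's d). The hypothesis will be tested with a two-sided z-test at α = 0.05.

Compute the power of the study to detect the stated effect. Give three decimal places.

Power ≈ 0.522

Noncentrality parameter: δ = d·√(n/2) = 0.52 × √(30/2) = 2.0140
Two-sided α = 0.05 → critical value z_{0.025} = 1.960.
Power = Φ(δ − 1.960) + Φ(−δ − 1.960) = Φ(0.054) + Φ(-3.974) = 0.5215 + 0.0000 = 0.5216.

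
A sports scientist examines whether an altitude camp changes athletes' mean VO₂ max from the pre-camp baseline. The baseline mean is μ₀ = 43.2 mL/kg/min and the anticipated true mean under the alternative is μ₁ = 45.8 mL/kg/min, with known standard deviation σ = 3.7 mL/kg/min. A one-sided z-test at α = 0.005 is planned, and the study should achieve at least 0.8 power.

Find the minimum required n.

n = 24

Standardized effect: d = |μ₁ − μ₀| / σ = |45.8 − 43.2| / 3.7 = 0.7027
Set Φ(δ − 2.576) = 0.8; then δ − 2.576 = Φ⁻¹(0.8) = 0.842, giving δ = 3.417.
δ = d·√n ⇒ n = (δ/d)² = (3.417 / 0.7027)² = 23.65.
Rounding up, n = 24.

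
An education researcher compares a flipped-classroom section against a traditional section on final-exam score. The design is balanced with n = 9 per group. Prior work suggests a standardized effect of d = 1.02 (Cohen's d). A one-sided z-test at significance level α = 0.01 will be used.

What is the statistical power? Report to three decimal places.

Noncentrality parameter: λ = d·√(n/2) = 1.02 × √(9/2) = 2.1637
One-sided α = 0.01 → critical value z_{0.01} = 2.326.
Power = Φ(λ − 2.326) = Φ(-0.163) = 0.4354.

Power ≈ 0.435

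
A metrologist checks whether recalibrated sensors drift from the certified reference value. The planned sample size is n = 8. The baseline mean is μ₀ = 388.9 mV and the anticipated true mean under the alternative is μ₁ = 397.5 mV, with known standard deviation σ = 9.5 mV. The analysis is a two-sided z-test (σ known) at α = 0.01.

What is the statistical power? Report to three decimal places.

Power ≈ 0.494

Standardized effect: d = |μ₁ − μ₀| / σ = |397.5 − 388.9| / 9.5 = 0.9053
Noncentrality parameter: δ = d·√n = 0.9053 × √8 = 2.5605
Two-sided α = 0.01 → critical value z_{0.005} = 2.576.
Power = Φ(δ − 2.576) + Φ(−δ − 2.576) = Φ(-0.015) + Φ(-5.136) = 0.4939 + 0.0000 = 0.4939.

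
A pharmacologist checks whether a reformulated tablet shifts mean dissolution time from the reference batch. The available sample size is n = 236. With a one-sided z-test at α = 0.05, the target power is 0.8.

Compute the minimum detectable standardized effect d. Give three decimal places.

Required noncentrality: δ = z_{0.05} + z_{0.20} = 1.645 + 0.842 = 2.486.
δ = d·√n ⇒ d = δ/√n = 2.486/√236 = 0.1619.

d ≈ 0.162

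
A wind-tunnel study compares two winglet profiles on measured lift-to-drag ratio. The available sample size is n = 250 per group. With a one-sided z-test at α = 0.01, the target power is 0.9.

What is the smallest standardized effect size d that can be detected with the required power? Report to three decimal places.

d ≈ 0.323

Required noncentrality: δ = z_{0.01} + z_{0.10} = 2.326 + 1.282 = 3.608.
δ = d·√(n/2) ⇒ d = δ/√(n/2) = 3.608/√(250/2) = 0.3227.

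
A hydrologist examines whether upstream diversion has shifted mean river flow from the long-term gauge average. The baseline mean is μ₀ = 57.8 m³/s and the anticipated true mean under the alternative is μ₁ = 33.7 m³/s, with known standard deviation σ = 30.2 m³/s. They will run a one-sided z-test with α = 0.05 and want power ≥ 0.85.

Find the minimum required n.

n = 12

Standardized effect: d = |μ₁ − μ₀| / σ = |33.7 − 57.8| / 30.2 = 0.7980
Set Φ(δ − 1.645) = 0.85; then δ − 1.645 = Φ⁻¹(0.85) = 1.036, giving δ = 2.681.
δ = d·√n ⇒ n = (δ/d)² = (2.681 / 0.7980)² = 11.29.
Rounding up, n = 12.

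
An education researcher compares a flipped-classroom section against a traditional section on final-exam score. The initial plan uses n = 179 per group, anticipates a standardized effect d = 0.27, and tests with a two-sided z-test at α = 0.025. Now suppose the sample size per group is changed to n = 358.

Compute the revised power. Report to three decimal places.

With n = 358 per group: δ = d·√(n/2) = 0.27 × √(358/2) = 3.6124. Critical value z_{0.0125} = 2.241.
Revised power = Φ(δ − 2.241) + Φ(−δ − 2.241) = Φ(1.371) + Φ(-5.854) = 0.9148 + 0.0000 = 0.9148.

Power ≈ 0.915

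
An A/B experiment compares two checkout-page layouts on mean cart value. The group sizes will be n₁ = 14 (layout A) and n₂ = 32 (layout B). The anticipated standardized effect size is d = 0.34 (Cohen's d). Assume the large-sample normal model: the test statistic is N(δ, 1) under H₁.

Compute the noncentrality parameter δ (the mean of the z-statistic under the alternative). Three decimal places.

δ ≈ 1.061

δ = d / √(1/n₁ + 1/n₂) = 0.34 / √(1/14 + 1/32) = 1.0611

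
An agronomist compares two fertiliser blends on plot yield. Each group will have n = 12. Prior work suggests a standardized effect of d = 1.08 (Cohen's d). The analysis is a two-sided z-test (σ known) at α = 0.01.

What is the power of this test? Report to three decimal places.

Power ≈ 0.528

Noncentrality parameter: δ = d·√(n/2) = 1.08 × √(12/2) = 2.6454
Two-sided α = 0.01 → critical value z_{0.005} = 2.576.
Power = Φ(δ − 2.576) + Φ(−δ − 2.576) = Φ(0.070) + Φ(-5.221) = 0.5278 + 0.0000 = 0.5278.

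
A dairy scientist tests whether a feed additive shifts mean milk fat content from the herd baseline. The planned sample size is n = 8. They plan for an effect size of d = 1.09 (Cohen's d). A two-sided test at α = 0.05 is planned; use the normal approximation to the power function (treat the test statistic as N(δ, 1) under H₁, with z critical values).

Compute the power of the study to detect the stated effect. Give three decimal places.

Power ≈ 0.869

Noncentrality parameter: λ = d·√n = 1.09 × √8 = 3.0830
Two-sided α = 0.05 → critical value z_{0.025} = 1.960.
Power = Φ(λ − 1.960) + Φ(−λ − 1.960) = Φ(1.123) + Φ(-5.043) = 0.8693 + 0.0000 = 0.8693.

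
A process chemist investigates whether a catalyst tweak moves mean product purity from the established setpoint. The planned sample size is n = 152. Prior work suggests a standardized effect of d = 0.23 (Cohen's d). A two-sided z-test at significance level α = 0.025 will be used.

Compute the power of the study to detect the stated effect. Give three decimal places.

Power ≈ 0.724

Noncentrality parameter: δ = d·√n = 0.23 × √152 = 2.8356
Two-sided α = 0.025 → critical value z_{0.0125} = 2.241.
Power = Φ(δ − 2.241) + Φ(−δ − 2.241) = Φ(0.594) + Φ(-5.077) = 0.7238 + 0.0000 = 0.7238.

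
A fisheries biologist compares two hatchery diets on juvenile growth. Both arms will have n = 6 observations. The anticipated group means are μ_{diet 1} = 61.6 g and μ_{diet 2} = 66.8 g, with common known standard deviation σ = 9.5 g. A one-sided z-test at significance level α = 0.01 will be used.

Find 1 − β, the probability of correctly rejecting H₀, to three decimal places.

Power ≈ 0.084

Standardized effect: d = |μ_{diet 1} − μ_{diet 2}| / σ = |61.6 − 66.8| / 9.5 = 0.5474
Noncentrality parameter: δ = d·√(n/2) = 0.5474 × √(6/2) = 0.9481
One-sided α = 0.01 → critical value z_{0.01} = 2.326.
Power = P(Z > 2.326 − δ) = Φ(-1.378) = 0.0841.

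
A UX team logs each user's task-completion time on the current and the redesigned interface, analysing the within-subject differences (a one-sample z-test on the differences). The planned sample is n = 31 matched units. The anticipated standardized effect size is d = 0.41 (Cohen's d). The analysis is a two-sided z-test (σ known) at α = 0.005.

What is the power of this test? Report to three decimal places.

Power ≈ 0.300

Noncentrality parameter: δ = d·√n = 0.41 × √31 = 2.2828
Two-sided α = 0.005 → critical value z_{0.0025} = 2.807.
Power = Φ(δ − 2.807) + Φ(−δ − 2.807) = Φ(-0.524) + Φ(-5.090) = 0.3001 + 0.0000 = 0.3001.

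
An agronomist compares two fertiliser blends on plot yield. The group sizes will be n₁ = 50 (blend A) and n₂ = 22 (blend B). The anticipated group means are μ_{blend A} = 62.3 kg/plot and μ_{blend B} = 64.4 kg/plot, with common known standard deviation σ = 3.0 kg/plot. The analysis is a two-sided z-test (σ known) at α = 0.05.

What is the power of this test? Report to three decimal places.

Standardized effect: d = |μ_{blend A} − μ_{blend B}| / σ = |62.3 − 64.4| / 3.0 = 0.7000
Noncentrality parameter: δ = d / √(1/n₁ + 1/n₂) = 0.7000 / √(1/50 + 1/22) = 2.7361
Two-sided α = 0.05 → critical value z_{0.025} = 1.960.
Power = Φ(δ − 1.960) + Φ(−δ − 1.960) = Φ(0.776) + Φ(-4.696) = 0.7812 + 0.0000 = 0.7812.

Power ≈ 0.781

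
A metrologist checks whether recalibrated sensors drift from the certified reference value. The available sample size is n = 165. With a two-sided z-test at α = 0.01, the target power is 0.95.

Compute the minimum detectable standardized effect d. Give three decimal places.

d ≈ 0.329

Required noncentrality: δ = z_{0.005} + z_{0.05} = 2.576 + 1.645 = 4.221.
(Lower-tail contribution to power is negligible for δ > 0.)
δ = d·√n ⇒ d = δ/√n = 4.221/√165 = 0.3286.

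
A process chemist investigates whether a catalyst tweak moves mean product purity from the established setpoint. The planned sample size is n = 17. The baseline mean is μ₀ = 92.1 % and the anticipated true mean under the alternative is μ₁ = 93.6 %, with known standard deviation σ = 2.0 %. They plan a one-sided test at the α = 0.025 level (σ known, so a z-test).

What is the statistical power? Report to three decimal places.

Standardized effect: d = |μ₁ − μ₀| / σ = |93.6 − 92.1| / 2.0 = 0.7500
Noncentrality parameter: δ = d·√n = 0.7500 × √17 = 3.0923
Critical value for a one-sided test at α = 0.025: z_α = 1.960.
Power = P(Z > 1.960 − δ) = Φ(1.132) = 0.8713.

Power ≈ 0.871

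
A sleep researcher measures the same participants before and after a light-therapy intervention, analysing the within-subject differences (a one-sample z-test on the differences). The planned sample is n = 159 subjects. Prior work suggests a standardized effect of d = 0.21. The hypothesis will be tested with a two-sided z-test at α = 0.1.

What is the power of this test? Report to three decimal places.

Power ≈ 0.842

Noncentrality parameter: δ = d·√n = 0.21 × √159 = 2.6480
Critical value for a two-sided test at α = 0.1: z_{α/2} = 1.645.
Power = Φ(δ − 1.645) + Φ(−δ − 1.645) = Φ(1.003) + Φ(-4.293) = 0.8421 + 0.0000 = 0.8421.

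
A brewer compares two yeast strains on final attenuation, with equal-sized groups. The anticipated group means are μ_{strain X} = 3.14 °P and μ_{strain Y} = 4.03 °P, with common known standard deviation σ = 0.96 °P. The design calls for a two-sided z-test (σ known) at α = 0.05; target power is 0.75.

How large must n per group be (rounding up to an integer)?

n = 17 per group

Standardized effect: d = |μ_{strain X} − μ_{strain Y}| / σ = |3.14 − 4.03| / 0.96 = 0.9271
For power 0.75 need Φ(δ − z_{0.025}) = 0.75, so δ = z_{0.025} + z_{0.25} = 1.960 + 0.674 = 2.634.
(For δ > 0 the lower-tail rejection region contributes negligibly to power, so the one-term inversion is standard.)
δ = d·√(n/2) ⇒ n = 2(δ/d)² = 2 × (2.634 / 0.9271)² = 16.15.
Round up to the next whole unit.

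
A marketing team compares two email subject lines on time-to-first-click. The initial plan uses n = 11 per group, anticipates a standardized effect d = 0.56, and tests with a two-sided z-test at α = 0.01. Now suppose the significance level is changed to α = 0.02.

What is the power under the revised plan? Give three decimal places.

Power ≈ 0.156

δ = d·√(n/2) = 0.56 × √(11/2) = 1.3133 (unchanged). New critical value: z_{0.01} = 2.326.
Revised power = Φ(δ − 2.326) + Φ(−δ − 2.326) = Φ(-1.013) + Φ(-3.640) = 0.1555 + 0.0001 = 0.1557.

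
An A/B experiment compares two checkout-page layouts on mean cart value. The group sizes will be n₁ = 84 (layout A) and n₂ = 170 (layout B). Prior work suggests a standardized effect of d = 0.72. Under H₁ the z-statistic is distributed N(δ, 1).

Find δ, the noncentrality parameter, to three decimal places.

The noncentrality parameter scales effect size by the design's sample-size factor: δ = d / √(1/n₁ + 1/n₂) = 0.72 / √(1/84 + 1/170) = 5.3986

δ ≈ 5.399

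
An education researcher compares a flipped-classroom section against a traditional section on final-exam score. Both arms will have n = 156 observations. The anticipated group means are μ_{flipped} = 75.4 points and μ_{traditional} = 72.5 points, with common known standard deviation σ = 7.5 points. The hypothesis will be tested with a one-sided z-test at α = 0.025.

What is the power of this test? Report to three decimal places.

Standardized effect: d = |μ_{flipped} − μ_{traditional}| / σ = |75.4 − 72.5| / 7.5 = 0.3867
Noncentrality parameter: λ = d·√(n/2) = 0.3867 × √(156/2) = 3.4149
One-sided α = 0.025 → critical value z_{0.025} = 1.960.
Power = Φ(λ − 1.960) = Φ(1.455) = 0.9272.

Power ≈ 0.927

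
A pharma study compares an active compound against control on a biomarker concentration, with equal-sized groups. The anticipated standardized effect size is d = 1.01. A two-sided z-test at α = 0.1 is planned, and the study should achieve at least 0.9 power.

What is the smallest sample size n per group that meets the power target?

For power 0.9 need Φ(δ − z_{0.05}) = 0.9, so δ = z_{0.05} + z_{0.10} = 1.645 + 1.282 = 2.926.
(The Φ(−δ − z_{α/2}) term is vanishingly small for δ > 0 and is dropped in the standard sample-size formula.)
δ = d·√(n/2) ⇒ n = 2(δ/d)² = 2 × (2.926 / 1.01)² = 16.79.
Rounding up, n = 17 per group.

n = 17 per group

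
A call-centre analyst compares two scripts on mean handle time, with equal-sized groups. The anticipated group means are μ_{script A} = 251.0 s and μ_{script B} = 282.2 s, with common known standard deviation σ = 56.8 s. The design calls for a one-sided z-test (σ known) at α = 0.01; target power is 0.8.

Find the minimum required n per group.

n = 67 per group

Standardized effect: d = |μ_{script A} − μ_{script B}| / σ = |251.0 − 282.2| / 56.8 = 0.5493
For power 0.8 need Φ(δ − z_{0.01}) = 0.8, so δ = z_{0.01} + z_{0.20} = 2.326 + 0.842 = 3.168.
δ = d·√(n/2) ⇒ n = 2(δ/d)² = 2 × (3.168 / 0.5493)² = 66.52.
Round up to the next whole unit.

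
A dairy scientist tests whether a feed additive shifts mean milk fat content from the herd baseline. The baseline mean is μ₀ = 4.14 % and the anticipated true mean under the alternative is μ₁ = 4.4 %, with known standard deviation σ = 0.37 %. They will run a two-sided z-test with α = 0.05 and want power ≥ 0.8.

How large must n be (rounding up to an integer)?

Standardized effect: d = |μ₁ − μ₀| / σ = |4.4 − 4.14| / 0.37 = 0.7027
Set Φ(δ − 1.960) = 0.8; then δ − 1.960 = Φ⁻¹(0.8) = 0.842, giving δ = 2.802.
(The Φ(−δ − z_{α/2}) term is vanishingly small for δ > 0 and is dropped in the standard sample-size formula.)
δ = d·√n ⇒ n = (δ/d)² = (2.802 / 0.7027)² = 15.90.
Round up to the next whole unit.

n = 16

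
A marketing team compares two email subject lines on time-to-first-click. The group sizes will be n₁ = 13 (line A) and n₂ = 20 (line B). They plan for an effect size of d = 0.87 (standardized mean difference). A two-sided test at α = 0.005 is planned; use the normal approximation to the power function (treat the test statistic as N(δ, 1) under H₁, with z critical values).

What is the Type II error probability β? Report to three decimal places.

Noncentrality parameter: δ = d / √(1/n₁ + 1/n₂) = 0.87 / √(1/13 + 1/20) = 2.4420
Two-sided α = 0.005 → critical value z_{0.0025} = 2.807.
Power = Φ(δ − 2.807) + Φ(−δ − 2.807) = Φ(-0.365) + Φ(-5.249) = 0.3576 + 0.0000 = 0.3576.
Type II error: β = 1 − power = 1 − 0.3576 = 0.6424.

β ≈ 0.642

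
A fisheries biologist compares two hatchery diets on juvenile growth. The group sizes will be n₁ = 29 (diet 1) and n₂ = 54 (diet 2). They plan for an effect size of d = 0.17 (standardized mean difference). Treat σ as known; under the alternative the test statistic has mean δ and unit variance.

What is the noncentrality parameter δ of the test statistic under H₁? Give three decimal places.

δ ≈ 0.738

δ = d / √(1/n₁ + 1/n₂) = 0.17 / √(1/29 + 1/54) = 0.7384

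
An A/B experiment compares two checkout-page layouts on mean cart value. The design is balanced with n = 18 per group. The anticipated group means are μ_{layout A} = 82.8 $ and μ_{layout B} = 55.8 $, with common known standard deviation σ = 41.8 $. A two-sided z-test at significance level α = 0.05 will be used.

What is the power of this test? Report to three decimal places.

Power ≈ 0.491

Standardized effect: d = |μ_{layout A} − μ_{layout B}| / σ = |82.8 − 55.8| / 41.8 = 0.6459
Noncentrality parameter: δ = d·√(n/2) = 0.6459 × √(18/2) = 1.9378
Two-sided α = 0.05 → critical value z_{0.025} = 1.960.
Power = Φ(δ − 1.960) + Φ(−δ − 1.960) = Φ(-0.022) + Φ(-3.898) = 0.4912 + 0.0000 = 0.4912.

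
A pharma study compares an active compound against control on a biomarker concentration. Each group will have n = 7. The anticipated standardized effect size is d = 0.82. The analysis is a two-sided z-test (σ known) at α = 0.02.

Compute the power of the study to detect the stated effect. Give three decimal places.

Power ≈ 0.214

Noncentrality parameter: δ = d·√(n/2) = 0.82 × √(7/2) = 1.5341
Two-sided α = 0.02 → critical value z_{0.01} = 2.326.
Power = Φ(δ − 2.326) + Φ(−δ − 2.326) = Φ(-0.792) + Φ(-3.860) = 0.2141 + 0.0001 = 0.2142.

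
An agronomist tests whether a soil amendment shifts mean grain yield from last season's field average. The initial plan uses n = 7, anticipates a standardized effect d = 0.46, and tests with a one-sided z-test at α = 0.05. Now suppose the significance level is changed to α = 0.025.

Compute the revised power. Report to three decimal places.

δ = d·√n = 0.46 × √7 = 1.2170 (unchanged). New critical value: z_{0.025} = 1.960.
Revised power = Φ(δ − 1.960) = Φ(-0.743) = 0.2288.

Power ≈ 0.229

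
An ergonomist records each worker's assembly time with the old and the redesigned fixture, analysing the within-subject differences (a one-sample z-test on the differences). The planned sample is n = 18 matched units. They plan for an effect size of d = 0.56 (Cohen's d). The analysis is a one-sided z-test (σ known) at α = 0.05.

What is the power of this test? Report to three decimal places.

Noncentrality parameter: δ = d·√n = 0.56 × √18 = 2.3759
One-sided α = 0.05 → critical value z_{0.05} = 1.645.
Power = Φ(δ − 1.645) = Φ(0.731) = 0.7676.

Power ≈ 0.768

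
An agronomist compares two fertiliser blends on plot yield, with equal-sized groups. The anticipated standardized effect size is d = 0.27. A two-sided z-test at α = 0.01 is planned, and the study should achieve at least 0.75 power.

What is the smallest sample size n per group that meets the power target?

n = 290 per group

For power 0.75 need Φ(δ − z_{0.005}) = 0.75, so δ = z_{0.005} + z_{0.25} = 2.576 + 0.674 = 3.250.
(For δ > 0 the lower-tail rejection region contributes negligibly to power, so the one-term inversion is standard.)
δ = d·√(n/2) ⇒ n = 2(δ/d)² = 2 × (3.250 / 0.27)² = 289.84.
Round up to the next whole unit.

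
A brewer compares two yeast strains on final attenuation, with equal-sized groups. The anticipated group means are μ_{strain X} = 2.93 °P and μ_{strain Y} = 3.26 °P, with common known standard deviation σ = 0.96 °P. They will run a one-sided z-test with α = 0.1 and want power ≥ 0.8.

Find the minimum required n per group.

n = 77 per group

Standardized effect: d = |μ_{strain X} − μ_{strain Y}| / σ = |2.93 − 3.26| / 0.96 = 0.3438
For power 0.8 need Φ(δ − z_{0.1}) = 0.8, so δ = z_{0.1} + z_{0.20} = 1.282 + 0.842 = 2.123.
δ = d·√(n/2) ⇒ n = 2(δ/d)² = 2 × (2.123 / 0.3438)² = 76.30.
Round up to the next whole unit.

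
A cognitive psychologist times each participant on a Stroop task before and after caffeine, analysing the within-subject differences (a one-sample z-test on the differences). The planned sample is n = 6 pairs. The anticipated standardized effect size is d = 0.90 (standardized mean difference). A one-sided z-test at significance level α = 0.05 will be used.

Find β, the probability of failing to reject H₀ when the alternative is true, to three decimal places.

β ≈ 0.288

Noncentrality parameter: δ = d·√n = 0.90 × √6 = 2.2045
Critical value for a one-sided test at α = 0.05: z_α = 1.645.
Power = P(Z > 1.645 − δ) = Φ(0.560) = 0.7122.
Type II error: β = 1 − power = 1 − 0.7122 = 0.2878.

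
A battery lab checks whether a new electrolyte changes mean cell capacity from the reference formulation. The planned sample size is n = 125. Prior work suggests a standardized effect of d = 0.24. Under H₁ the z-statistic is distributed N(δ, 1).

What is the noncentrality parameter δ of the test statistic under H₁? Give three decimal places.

δ = d·√n = 0.24 × √125 = 2.6833

δ ≈ 2.683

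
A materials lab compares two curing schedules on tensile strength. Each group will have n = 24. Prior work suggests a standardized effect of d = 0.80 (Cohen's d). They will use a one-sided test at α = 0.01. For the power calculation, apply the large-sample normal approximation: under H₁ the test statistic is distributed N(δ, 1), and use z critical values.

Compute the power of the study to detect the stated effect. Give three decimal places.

Power ≈ 0.672

Noncentrality parameter: δ = d·√(n/2) = 0.80 × √(24/2) = 2.7713
One-sided α = 0.01 → critical value z_{0.01} = 2.326.
Power = P(Z > 2.326 − δ) = Φ(0.445) = 0.6718.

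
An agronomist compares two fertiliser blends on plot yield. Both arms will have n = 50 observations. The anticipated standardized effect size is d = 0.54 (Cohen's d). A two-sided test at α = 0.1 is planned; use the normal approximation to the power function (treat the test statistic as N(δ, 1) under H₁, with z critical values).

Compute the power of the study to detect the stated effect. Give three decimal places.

Noncentrality parameter: δ = d·√(n/2) = 0.54 × √(50/2) = 2.7000
Critical value for a two-sided test at α = 0.1: z_{α/2} = 1.645.
Power = Φ(δ − 1.645) + Φ(−δ − 1.645) = Φ(1.055) + Φ(-4.345) = 0.8543 + 0.0000 = 0.8543.

Power ≈ 0.854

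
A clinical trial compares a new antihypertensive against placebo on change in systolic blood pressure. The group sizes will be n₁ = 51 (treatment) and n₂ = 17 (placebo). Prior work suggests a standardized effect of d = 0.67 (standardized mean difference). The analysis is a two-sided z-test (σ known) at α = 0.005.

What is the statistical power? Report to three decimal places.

Noncentrality parameter: δ = d / √(1/n₁ + 1/n₂) = 0.67 / √(1/51 + 1/17) = 2.3924
Two-sided α = 0.005 → critical value z_{0.0025} = 2.807.
Power = Φ(δ − 2.807) + Φ(−δ − 2.807) = Φ(-0.415) + Φ(-5.199) = 0.3392 + 0.0000 = 0.3392.

Power ≈ 0.339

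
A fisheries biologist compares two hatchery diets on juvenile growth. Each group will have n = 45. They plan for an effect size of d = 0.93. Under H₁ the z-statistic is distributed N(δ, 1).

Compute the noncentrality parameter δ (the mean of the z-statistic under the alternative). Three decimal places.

δ = d·√(n/2) = 0.93 × √(45/2) = 4.4114

δ ≈ 4.411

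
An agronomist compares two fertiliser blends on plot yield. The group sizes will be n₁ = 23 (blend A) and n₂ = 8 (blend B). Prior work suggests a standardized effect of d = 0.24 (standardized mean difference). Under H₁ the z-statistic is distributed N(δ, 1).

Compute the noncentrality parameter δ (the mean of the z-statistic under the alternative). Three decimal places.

δ ≈ 0.585

δ = d / √(1/n₁ + 1/n₂) = 0.24 / √(1/23 + 1/8) = 0.5847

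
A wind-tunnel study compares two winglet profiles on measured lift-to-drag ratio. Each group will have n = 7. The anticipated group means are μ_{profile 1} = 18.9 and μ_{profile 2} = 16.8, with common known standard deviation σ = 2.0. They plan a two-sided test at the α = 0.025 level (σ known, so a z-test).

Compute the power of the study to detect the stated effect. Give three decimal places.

Power ≈ 0.391

Standardized effect: d = |μ_{profile 1} − μ_{profile 2}| / σ = |18.9 − 16.8| / 2.0 = 1.0500
Noncentrality parameter: δ = d·√(n/2) = 1.0500 × √(7/2) = 1.9644
Two-sided α = 0.025 → critical value z_{0.0125} = 2.241.
Power = Φ(δ − 2.241) + Φ(−δ − 2.241) = Φ(-0.277) + Φ(-4.206) = 0.3909 + 0.0000 = 0.3909.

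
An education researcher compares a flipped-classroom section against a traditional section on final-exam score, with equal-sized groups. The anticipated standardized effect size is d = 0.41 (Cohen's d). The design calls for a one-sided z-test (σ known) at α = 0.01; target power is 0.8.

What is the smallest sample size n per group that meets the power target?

Set Φ(δ − 2.326) = 0.8; then δ − 2.326 = Φ⁻¹(0.8) = 0.842, giving δ = 3.168.
δ = d·√(n/2) ⇒ n = 2(δ/d)² = 2 × (3.168 / 0.41)² = 119.41.
Round up to the next whole unit.

n = 120 per group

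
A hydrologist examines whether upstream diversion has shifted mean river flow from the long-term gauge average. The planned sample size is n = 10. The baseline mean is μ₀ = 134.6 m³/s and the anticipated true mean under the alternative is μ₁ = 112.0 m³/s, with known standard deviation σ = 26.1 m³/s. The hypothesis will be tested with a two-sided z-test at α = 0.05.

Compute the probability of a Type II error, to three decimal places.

β ≈ 0.218

Standardized effect: d = |μ₁ − μ₀| / σ = |112.0 − 134.6| / 26.1 = 0.8659
Noncentrality parameter: δ = d·√n = 0.8659 × √10 = 2.7382
Critical value for a two-sided test at α = 0.05: z_{α/2} = 1.960.
Power = Φ(δ − 1.960) + Φ(−δ − 1.960) = Φ(0.778) + Φ(-4.698) = 0.7818 + 0.0000 = 0.7818.
Type II error: β = 1 − power = 1 − 0.7818 = 0.2182.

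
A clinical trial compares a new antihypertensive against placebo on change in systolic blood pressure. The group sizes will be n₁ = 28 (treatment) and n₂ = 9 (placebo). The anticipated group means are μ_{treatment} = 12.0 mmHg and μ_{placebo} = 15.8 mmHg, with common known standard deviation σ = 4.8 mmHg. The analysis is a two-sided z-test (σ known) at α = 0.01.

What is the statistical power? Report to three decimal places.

Power ≈ 0.305

Standardized effect: d = |μ_{treatment} − μ_{placebo}| / σ = |12.0 − 15.8| / 4.8 = 0.7917
Noncentrality parameter: δ = d / √(1/n₁ + 1/n₂) = 0.7917 / √(1/28 + 1/9) = 2.0661
Two-sided α = 0.01 → critical value z_{0.005} = 2.576.
Power = Φ(δ − 2.576) + Φ(−δ − 2.576) = Φ(-0.510) + Φ(-4.642) = 0.3051 + 0.0000 = 0.3051.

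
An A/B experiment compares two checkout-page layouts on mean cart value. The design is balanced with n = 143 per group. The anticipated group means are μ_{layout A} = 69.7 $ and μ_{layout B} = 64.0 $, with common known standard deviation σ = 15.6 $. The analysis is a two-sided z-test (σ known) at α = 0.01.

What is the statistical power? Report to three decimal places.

Power ≈ 0.696

Standardized effect: d = |μ_{layout A} − μ_{layout B}| / σ = |69.7 − 64.0| / 15.6 = 0.3654
Noncentrality parameter: δ = d·√(n/2) = 0.3654 × √(143/2) = 3.0896
Critical value for a two-sided test at α = 0.01: z_{α/2} = 2.576.
Power = Φ(δ − 2.576) + Φ(−δ − 2.576) = Φ(0.514) + Φ(-5.665) = 0.6963 + 0.0000 = 0.6963.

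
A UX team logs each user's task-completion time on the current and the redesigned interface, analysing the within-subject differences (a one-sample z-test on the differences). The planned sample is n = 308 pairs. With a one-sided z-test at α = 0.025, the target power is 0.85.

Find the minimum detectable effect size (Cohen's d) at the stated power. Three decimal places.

d ≈ 0.171

Need Φ(δ − 1.960) = 0.85, so δ = 1.960 + 1.036 = 2.996.
δ = d·√n ⇒ d = δ/√n = 2.996/√308 = 0.1707.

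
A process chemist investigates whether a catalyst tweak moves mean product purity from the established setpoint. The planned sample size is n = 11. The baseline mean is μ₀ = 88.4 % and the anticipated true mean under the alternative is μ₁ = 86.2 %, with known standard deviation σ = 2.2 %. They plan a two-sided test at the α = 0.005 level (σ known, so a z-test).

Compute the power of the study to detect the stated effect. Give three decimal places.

Power ≈ 0.695

Standardized effect: d = |μ₁ − μ₀| / σ = |86.2 − 88.4| / 2.2 = 1.0000
Noncentrality parameter: δ = d·√n = 1.0000 × √11 = 3.3166
Two-sided α = 0.005 → critical value z_{0.0025} = 2.807.
Power = Φ(δ − 2.807) + Φ(−δ − 2.807) = Φ(0.510) + Φ(-6.124) = 0.6948 + 0.0000 = 0.6948.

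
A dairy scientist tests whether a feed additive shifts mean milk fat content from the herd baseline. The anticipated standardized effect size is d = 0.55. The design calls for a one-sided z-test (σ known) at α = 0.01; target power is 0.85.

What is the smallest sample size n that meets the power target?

n = 38

Set Φ(δ − 2.326) = 0.85; then δ − 2.326 = Φ⁻¹(0.85) = 1.036, giving δ = 3.363.
δ = d·√n ⇒ n = (δ/d)² = (3.363 / 0.55)² = 37.38.
Rounding up, n = 38.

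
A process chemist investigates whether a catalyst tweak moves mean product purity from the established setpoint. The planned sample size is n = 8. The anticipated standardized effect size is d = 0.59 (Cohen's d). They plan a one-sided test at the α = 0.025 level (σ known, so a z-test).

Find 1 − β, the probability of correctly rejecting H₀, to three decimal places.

Power ≈ 0.385

Noncentrality parameter: δ = d·√n = 0.59 × √8 = 1.6688
Critical value for a one-sided test at α = 0.025: z_α = 1.960.
Power = P(Z > 1.960 − δ) = Φ(-0.291) = 0.3855.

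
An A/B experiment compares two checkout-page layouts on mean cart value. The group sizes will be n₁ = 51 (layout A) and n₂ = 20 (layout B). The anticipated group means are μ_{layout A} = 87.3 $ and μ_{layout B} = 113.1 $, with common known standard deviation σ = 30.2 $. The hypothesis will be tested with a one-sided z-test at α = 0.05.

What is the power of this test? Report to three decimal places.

Power ≈ 0.944

Standardized effect: d = |μ_{layout A} − μ_{layout B}| / σ = |87.3 − 113.1| / 30.2 = 0.8543
Noncentrality parameter: δ = d / √(1/n₁ + 1/n₂) = 0.8543 / √(1/51 + 1/20) = 3.2381
Critical value for a one-sided test at α = 0.05: z_α = 1.645.
Power = Φ(δ − 1.645) = Φ(1.593) = 0.9444.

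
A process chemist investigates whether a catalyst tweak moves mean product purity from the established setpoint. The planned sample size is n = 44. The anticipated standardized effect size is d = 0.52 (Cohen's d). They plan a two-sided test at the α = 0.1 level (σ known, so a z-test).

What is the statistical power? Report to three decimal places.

Noncentrality parameter: δ = d·√n = 0.52 × √44 = 3.4493
Critical value for a two-sided test at α = 0.1: z_{α/2} = 1.645.
Power = Φ(δ − 1.645) + Φ(−δ − 1.645) = Φ(1.804) + Φ(-5.094) = 0.9644 + 0.0000 = 0.9644.

Power ≈ 0.964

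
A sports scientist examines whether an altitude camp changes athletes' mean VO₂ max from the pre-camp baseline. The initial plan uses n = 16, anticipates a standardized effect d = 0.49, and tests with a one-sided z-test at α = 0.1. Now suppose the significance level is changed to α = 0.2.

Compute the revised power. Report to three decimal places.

δ = d·√n = 0.49 × √16 = 1.9600 (unchanged). New critical value: z_{0.2} = 0.842.
Revised power = P(Z > 0.842 − δ) = Φ(1.118) = 0.8683.

Power ≈ 0.868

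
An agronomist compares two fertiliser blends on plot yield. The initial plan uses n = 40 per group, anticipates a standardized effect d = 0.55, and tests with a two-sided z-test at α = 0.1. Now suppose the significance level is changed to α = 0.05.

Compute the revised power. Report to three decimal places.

δ = d·√(n/2) = 0.55 × √(40/2) = 2.4597 (unchanged). New critical value: z_{0.025} = 1.960.
Revised power = Φ(δ − 1.960) + Φ(−δ − 1.960) = Φ(0.500) + Φ(-4.420) = 0.6914 + 0.0000 = 0.6914.

Power ≈ 0.691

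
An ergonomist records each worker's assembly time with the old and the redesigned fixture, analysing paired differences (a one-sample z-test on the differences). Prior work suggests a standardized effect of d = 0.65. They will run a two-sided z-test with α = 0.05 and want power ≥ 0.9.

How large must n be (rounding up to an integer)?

For power 0.9 need Φ(δ − z_{0.025}) = 0.9, so δ = z_{0.025} + z_{0.10} = 1.960 + 1.282 = 3.242.
(The Φ(−δ − z_{α/2}) term is vanishingly small for δ > 0 and is dropped in the standard sample-size formula.)
δ = d·√n ⇒ n = (δ/d)² = (3.242 / 0.65)² = 24.87.
Round up to the next whole unit.

n = 25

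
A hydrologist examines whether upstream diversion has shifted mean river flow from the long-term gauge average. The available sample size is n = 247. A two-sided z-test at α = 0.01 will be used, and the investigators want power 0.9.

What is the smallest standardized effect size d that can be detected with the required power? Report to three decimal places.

Need Φ(δ − 2.576) = 0.9, so δ = 2.576 + 1.282 = 3.857.
(The second rejection-region term Φ(−δ − z_{α/2}) is negligible and dropped.)
δ = d·√n ⇒ d = δ/√n = 3.857/√247 = 0.2454.

d ≈ 0.245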